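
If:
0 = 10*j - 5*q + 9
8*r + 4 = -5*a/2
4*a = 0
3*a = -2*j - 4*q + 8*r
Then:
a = 0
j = -28/25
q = -11/25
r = -1/2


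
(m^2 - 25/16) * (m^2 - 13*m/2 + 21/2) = m^4 - 13*m^3/2 + 143*m^2/16 + 325*m/32 - 525/32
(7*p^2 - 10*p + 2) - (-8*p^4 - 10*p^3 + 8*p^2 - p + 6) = 8*p^4 + 10*p^3 - p^2 - 9*p - 4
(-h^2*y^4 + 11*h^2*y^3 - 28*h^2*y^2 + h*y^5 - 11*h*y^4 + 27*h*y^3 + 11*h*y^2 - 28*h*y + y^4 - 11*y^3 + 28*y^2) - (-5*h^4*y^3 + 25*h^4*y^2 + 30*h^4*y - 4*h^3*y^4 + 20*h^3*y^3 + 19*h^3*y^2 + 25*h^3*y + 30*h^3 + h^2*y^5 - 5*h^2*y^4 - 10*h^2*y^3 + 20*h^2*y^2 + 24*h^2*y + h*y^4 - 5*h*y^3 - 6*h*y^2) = 5*h^4*y^3 - 25*h^4*y^2 - 30*h^4*y + 4*h^3*y^4 - 20*h^3*y^3 - 19*h^3*y^2 - 25*h^3*y - 30*h^3 - h^2*y^5 + 4*h^2*y^4 + 21*h^2*y^3 - 48*h^2*y^2 - 24*h^2*y + h*y^5 - 12*h*y^4 + 32*h*y^3 + 17*h*y^2 - 28*h*y + y^4 - 11*y^3 + 28*y^2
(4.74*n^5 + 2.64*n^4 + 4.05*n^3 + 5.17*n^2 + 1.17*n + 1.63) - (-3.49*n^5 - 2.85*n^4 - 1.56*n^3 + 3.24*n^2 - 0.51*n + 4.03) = 8.23*n^5 + 5.49*n^4 + 5.61*n^3 + 1.93*n^2 + 1.68*n - 2.4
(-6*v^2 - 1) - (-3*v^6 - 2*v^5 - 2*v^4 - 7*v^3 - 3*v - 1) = 3*v^6 + 2*v^5 + 2*v^4 + 7*v^3 - 6*v^2 + 3*v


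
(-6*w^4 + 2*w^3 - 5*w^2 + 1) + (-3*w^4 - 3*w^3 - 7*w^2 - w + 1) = -9*w^4 - w^3 - 12*w^2 - w + 2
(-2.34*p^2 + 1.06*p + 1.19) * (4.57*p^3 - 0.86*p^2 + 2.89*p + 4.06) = -10.6938*p^5 + 6.8566*p^4 - 2.2359*p^3 - 7.4604*p^2 + 7.7427*p + 4.8314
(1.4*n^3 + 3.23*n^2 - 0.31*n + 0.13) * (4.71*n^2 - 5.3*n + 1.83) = 6.594*n^5 + 7.7933*n^4 - 16.0171*n^3 + 8.1662*n^2 - 1.2563*n + 0.2379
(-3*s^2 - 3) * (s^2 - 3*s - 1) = -3*s^4 + 9*s^3 + 9*s + 3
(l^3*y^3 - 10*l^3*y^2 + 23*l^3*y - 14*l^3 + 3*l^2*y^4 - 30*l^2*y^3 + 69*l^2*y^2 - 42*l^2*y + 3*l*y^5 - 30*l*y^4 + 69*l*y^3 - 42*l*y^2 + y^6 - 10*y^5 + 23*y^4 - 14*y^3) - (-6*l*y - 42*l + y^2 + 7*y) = l^3*y^3 - 10*l^3*y^2 + 23*l^3*y - 14*l^3 + 3*l^2*y^4 - 30*l^2*y^3 + 69*l^2*y^2 - 42*l^2*y + 3*l*y^5 - 30*l*y^4 + 69*l*y^3 - 42*l*y^2 + 6*l*y + 42*l + y^6 - 10*y^5 + 23*y^4 - 14*y^3 - y^2 - 7*y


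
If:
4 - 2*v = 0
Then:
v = 2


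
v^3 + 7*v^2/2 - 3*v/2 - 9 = (v - 3/2)*(v + 2)*(v + 3)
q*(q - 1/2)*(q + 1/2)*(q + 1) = q^4 + q^3 - q^2/4 - q/4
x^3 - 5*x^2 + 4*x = x*(x - 4)*(x - 1)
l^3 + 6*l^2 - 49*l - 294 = (l - 7)*(l + 6)*(l + 7)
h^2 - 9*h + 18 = (h - 6)*(h - 3)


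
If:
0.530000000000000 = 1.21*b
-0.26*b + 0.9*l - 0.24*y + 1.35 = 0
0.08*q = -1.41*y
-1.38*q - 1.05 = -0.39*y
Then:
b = 0.44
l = -1.36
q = -0.75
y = 0.04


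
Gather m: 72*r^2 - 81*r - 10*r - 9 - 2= 72*r^2 - 91*r - 11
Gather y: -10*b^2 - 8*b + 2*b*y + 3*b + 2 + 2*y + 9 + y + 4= -10*b^2 - 5*b + y*(2*b + 3) + 15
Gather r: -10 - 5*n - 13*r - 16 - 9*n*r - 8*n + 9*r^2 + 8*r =-13*n + 9*r^2 + r*(-9*n - 5) - 26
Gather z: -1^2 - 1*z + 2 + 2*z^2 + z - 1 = 2*z^2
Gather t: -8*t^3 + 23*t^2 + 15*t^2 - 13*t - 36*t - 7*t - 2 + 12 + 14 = -8*t^3 + 38*t^2 - 56*t + 24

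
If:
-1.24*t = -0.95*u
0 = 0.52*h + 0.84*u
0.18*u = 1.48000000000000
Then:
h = -13.28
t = 6.30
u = 8.22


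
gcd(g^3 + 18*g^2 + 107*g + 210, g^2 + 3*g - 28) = g + 7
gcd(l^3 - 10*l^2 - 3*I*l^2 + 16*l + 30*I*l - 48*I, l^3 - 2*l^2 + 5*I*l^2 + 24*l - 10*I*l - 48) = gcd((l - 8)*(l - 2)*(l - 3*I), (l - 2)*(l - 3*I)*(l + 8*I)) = l^2 + l*(-2 - 3*I) + 6*I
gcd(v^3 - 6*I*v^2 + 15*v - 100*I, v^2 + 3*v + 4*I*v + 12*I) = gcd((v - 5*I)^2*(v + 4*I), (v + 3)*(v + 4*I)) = v + 4*I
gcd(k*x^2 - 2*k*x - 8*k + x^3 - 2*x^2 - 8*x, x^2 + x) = 1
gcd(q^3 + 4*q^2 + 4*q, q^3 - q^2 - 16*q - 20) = q^2 + 4*q + 4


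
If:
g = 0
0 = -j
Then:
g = 0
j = 0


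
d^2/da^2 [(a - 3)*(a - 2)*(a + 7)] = 6*a + 4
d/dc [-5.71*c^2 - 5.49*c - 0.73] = -11.42*c - 5.49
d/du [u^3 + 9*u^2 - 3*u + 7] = 3*u^2 + 18*u - 3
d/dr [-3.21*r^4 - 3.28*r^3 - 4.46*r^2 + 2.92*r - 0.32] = -12.84*r^3 - 9.84*r^2 - 8.92*r + 2.92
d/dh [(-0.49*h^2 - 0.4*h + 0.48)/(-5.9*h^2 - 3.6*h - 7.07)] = (-0.596000000000001*h^2 + 12.5926*h + 4.556)/(34.81*h^4 + 42.48*h^3 + 96.386*h^2 + 50.904*h + 49.9849)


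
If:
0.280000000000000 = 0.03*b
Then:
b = 9.33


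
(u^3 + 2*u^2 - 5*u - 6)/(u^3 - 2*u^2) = 1 + 4/u + 3/u^2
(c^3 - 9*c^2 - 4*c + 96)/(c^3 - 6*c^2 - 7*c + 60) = (c - 8)/(c - 5)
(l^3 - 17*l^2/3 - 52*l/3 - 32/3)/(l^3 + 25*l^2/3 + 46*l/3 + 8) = (l - 8)/(l + 6)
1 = 1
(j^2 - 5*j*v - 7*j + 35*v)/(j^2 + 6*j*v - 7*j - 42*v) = (j - 5*v)/(j + 6*v)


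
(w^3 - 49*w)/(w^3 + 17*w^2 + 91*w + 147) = w*(w - 7)/(w^2 + 10*w + 21)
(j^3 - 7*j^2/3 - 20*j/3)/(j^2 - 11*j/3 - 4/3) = j*(3*j + 5)/(3*j + 1)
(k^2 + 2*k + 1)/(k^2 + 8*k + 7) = (k + 1)/(k + 7)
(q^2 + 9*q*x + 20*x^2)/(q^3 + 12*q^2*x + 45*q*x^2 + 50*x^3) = (q + 4*x)/(q^2 + 7*q*x + 10*x^2)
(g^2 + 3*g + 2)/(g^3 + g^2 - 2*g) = (g + 1)/(g*(g - 1))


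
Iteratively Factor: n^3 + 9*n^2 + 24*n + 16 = (n + 1)*(n^2 + 8*n + 16) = (n + 1)*(n + 4)*(n + 4)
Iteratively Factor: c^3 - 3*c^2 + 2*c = (c - 2)*(c^2 - c) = c*(c - 2)*(c - 1)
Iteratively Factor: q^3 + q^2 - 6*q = (q - 2)*(q^2 + 3*q) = (q - 2)*(q + 3)*(q)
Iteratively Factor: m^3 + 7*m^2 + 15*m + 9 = (m + 3)*(m^2 + 4*m + 3) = (m + 3)^2*(m + 1)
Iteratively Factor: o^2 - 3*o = (o)*(o - 3)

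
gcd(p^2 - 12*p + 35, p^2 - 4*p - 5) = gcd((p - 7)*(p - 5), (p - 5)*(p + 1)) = p - 5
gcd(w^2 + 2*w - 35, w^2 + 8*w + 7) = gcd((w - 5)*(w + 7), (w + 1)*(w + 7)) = w + 7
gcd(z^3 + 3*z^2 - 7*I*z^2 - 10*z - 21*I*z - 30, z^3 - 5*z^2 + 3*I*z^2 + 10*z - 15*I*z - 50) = z - 2*I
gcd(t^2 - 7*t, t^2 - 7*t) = t^2 - 7*t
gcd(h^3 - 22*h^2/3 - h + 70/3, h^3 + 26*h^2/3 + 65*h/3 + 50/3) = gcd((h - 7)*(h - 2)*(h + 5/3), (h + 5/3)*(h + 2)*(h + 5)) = h + 5/3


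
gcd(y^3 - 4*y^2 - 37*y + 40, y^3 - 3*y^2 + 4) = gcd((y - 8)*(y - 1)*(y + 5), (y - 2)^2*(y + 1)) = 1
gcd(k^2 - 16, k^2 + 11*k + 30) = 1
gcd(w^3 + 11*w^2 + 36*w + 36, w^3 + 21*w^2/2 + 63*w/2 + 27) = w^2 + 9*w + 18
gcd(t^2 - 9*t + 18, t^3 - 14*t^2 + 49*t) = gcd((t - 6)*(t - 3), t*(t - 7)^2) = 1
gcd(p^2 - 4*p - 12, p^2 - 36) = p - 6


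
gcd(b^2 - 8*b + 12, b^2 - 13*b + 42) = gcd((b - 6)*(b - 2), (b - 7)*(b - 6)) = b - 6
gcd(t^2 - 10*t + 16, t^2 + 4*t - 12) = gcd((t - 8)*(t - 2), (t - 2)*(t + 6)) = t - 2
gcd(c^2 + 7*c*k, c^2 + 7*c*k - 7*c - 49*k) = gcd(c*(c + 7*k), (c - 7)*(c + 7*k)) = c + 7*k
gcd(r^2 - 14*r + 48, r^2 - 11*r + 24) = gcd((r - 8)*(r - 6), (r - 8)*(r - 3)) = r - 8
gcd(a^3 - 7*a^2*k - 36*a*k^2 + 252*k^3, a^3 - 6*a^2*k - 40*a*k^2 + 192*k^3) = a + 6*k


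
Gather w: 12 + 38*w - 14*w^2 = -14*w^2 + 38*w + 12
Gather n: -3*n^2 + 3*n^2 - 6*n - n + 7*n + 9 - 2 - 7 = 0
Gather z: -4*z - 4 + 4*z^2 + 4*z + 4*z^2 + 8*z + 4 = 8*z^2 + 8*z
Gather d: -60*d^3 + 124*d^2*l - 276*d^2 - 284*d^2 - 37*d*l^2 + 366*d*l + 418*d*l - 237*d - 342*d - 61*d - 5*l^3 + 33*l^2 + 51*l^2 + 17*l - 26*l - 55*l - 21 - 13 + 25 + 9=-60*d^3 + d^2*(124*l - 560) + d*(-37*l^2 + 784*l - 640) - 5*l^3 + 84*l^2 - 64*l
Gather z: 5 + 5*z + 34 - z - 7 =4*z + 32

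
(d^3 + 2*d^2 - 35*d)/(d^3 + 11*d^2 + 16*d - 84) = d*(d - 5)/(d^2 + 4*d - 12)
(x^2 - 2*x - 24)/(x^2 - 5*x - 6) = (x + 4)/(x + 1)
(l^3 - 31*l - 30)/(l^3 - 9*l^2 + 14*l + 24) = (l + 5)/(l - 4)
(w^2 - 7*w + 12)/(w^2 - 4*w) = (w - 3)/w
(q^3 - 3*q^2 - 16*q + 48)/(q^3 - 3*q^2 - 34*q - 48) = (-q^3 + 3*q^2 + 16*q - 48)/(-q^3 + 3*q^2 + 34*q + 48)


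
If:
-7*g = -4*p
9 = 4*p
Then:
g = 9/7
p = 9/4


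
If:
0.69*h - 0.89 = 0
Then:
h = 1.29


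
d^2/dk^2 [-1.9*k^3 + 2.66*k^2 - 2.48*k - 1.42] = 5.32 - 11.4*k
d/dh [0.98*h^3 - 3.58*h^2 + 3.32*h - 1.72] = 2.94*h^2 - 7.16*h + 3.32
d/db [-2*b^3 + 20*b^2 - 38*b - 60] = -6*b^2 + 40*b - 38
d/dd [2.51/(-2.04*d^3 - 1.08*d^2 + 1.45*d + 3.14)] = (15.3612*d^2 + 5.4216*d - 3.6395)/(2.04*d^3 + 1.08*d^2 - 1.45*d - 3.14)^2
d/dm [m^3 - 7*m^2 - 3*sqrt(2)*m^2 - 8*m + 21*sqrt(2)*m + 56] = 3*m^2 - 14*m - 6*sqrt(2)*m - 8 + 21*sqrt(2)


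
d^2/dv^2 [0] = 0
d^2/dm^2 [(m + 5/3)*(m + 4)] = 2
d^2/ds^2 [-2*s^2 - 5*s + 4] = -4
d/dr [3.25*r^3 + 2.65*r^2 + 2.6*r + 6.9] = 9.75*r^2 + 5.3*r + 2.6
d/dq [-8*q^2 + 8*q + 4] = 8 - 16*q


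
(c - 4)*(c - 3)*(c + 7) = c^3 - 37*c + 84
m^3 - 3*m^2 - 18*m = m*(m - 6)*(m + 3)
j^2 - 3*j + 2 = (j - 2)*(j - 1)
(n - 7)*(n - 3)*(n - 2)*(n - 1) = n^4 - 13*n^3 + 53*n^2 - 83*n + 42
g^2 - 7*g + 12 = (g - 4)*(g - 3)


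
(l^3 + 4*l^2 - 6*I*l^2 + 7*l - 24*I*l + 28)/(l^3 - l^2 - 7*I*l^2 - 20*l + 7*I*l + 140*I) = (l + I)/(l - 5)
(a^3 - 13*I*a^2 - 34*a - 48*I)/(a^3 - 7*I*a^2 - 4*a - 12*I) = (a - 8*I)/(a - 2*I)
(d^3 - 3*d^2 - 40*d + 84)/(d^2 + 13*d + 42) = (d^2 - 9*d + 14)/(d + 7)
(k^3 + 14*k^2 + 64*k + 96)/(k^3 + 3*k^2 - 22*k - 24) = (k^2 + 8*k + 16)/(k^2 - 3*k - 4)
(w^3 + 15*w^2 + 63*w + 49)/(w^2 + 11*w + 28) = (w^2 + 8*w + 7)/(w + 4)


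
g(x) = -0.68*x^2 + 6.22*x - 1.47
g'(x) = 6.22 - 1.36*x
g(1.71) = 7.18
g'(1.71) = 3.89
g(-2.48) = -21.08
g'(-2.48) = 9.59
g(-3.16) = -27.92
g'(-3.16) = 10.52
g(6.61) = 9.93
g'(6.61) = -2.77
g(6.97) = 8.85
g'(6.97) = -3.26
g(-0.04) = -1.72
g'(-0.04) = 6.27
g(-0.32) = -3.53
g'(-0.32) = 6.66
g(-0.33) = -3.60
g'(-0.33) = 6.67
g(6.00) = 11.37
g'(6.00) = -1.94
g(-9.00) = -112.53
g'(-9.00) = 18.46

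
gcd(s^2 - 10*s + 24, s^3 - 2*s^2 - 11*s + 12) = s - 4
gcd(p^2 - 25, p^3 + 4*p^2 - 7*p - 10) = p + 5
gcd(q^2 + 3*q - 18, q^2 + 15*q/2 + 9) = q + 6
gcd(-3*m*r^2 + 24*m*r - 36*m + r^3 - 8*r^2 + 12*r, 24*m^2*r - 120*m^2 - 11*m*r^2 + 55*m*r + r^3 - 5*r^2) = -3*m + r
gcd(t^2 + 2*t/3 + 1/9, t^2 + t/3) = t + 1/3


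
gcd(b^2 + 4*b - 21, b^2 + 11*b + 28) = b + 7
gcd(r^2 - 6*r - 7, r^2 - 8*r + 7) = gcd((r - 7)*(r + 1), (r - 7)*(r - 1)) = r - 7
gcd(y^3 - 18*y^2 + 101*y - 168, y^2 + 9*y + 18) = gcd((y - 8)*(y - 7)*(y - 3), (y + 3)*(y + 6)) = 1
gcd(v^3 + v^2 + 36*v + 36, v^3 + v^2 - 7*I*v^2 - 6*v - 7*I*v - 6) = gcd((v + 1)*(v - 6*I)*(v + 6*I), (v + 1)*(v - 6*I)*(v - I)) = v^2 + v*(1 - 6*I) - 6*I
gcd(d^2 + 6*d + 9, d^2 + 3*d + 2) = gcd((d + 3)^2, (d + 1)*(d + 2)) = 1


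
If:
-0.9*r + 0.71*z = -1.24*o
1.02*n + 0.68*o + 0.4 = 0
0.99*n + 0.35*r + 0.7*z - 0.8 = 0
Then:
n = 4.06372549019608 - 3.66041666666667*z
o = 5.490625*z - 6.68382352941176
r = 8.35375*z - 9.20882352941176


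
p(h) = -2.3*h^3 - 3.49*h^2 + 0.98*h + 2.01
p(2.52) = -54.49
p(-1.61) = 0.98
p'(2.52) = -60.43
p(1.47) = -11.40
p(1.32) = -8.07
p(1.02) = -3.06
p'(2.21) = -48.15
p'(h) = -6.9*h^2 - 6.98*h + 0.98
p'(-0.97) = 1.26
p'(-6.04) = -208.58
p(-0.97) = -0.13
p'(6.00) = -289.30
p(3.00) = -88.56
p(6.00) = -614.55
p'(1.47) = -24.19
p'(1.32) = -20.26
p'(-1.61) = -5.67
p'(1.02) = -13.32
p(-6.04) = 375.57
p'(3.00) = -82.06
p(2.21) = -37.70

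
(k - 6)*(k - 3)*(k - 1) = k^3 - 10*k^2 + 27*k - 18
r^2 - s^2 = (r - s)*(r + s)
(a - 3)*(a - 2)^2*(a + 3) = a^4 - 4*a^3 - 5*a^2 + 36*a - 36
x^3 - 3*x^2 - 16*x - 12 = (x - 6)*(x + 1)*(x + 2)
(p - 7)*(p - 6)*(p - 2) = p^3 - 15*p^2 + 68*p - 84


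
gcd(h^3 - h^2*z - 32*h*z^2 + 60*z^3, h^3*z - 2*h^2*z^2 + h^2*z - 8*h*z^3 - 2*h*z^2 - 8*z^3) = 1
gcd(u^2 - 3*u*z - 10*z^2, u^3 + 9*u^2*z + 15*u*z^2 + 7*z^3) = 1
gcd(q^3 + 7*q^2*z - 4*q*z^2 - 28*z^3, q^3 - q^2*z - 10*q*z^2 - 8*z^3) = q + 2*z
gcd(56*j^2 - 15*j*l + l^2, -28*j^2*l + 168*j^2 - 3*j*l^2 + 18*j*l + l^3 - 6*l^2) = 7*j - l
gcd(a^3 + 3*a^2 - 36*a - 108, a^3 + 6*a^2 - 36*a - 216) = a^2 - 36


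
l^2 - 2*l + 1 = (l - 1)^2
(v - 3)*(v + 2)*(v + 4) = v^3 + 3*v^2 - 10*v - 24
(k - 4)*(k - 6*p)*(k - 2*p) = k^3 - 8*k^2*p - 4*k^2 + 12*k*p^2 + 32*k*p - 48*p^2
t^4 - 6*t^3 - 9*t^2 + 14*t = t*(t - 7)*(t - 1)*(t + 2)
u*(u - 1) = u^2 - u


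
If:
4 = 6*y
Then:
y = 2/3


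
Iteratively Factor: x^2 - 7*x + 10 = (x - 5)*(x - 2)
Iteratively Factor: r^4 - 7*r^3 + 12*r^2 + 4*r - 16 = (r - 4)*(r^3 - 3*r^2 + 4) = (r - 4)*(r - 2)*(r^2 - r - 2) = (r - 4)*(r - 2)^2*(r + 1)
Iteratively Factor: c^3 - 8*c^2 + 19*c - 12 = (c - 4)*(c^2 - 4*c + 3) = (c - 4)*(c - 1)*(c - 3)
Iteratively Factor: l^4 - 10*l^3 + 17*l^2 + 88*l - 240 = (l - 4)*(l^3 - 6*l^2 - 7*l + 60) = (l - 5)*(l - 4)*(l^2 - l - 12) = (l - 5)*(l - 4)^2*(l + 3)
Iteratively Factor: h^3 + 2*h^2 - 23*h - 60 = (h + 4)*(h^2 - 2*h - 15) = (h + 3)*(h + 4)*(h - 5)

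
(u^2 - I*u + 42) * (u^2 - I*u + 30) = u^4 - 2*I*u^3 + 71*u^2 - 72*I*u + 1260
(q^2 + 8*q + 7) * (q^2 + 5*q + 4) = q^4 + 13*q^3 + 51*q^2 + 67*q + 28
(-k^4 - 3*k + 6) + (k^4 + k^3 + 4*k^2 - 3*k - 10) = k^3 + 4*k^2 - 6*k - 4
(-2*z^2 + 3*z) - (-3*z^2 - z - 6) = z^2 + 4*z + 6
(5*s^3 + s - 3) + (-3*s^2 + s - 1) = 5*s^3 - 3*s^2 + 2*s - 4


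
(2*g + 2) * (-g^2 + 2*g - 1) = -2*g^3 + 2*g^2 + 2*g - 2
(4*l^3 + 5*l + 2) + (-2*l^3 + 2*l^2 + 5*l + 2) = 2*l^3 + 2*l^2 + 10*l + 4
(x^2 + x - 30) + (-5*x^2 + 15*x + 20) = -4*x^2 + 16*x - 10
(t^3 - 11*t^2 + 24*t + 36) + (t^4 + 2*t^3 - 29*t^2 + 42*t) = t^4 + 3*t^3 - 40*t^2 + 66*t + 36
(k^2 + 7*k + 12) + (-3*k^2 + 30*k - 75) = -2*k^2 + 37*k - 63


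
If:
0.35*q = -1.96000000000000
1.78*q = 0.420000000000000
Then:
No Solution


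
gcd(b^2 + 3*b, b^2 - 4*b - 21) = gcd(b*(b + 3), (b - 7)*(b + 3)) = b + 3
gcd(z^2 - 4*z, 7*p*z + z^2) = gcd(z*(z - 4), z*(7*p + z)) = z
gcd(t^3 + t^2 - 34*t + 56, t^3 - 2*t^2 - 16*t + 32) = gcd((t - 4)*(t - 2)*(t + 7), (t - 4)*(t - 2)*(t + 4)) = t^2 - 6*t + 8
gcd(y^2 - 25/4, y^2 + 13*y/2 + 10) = y + 5/2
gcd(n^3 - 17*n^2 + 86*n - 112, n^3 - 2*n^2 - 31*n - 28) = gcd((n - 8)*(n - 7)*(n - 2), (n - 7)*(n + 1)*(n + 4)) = n - 7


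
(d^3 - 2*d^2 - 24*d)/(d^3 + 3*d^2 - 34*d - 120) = d/(d + 5)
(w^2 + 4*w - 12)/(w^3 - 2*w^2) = (w + 6)/w^2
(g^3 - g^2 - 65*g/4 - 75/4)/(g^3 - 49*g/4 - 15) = (g - 5)/(g - 4)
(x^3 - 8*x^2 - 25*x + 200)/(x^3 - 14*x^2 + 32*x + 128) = (x^2 - 25)/(x^2 - 6*x - 16)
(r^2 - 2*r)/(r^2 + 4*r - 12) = r/(r + 6)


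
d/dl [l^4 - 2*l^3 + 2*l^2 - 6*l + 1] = 4*l^3 - 6*l^2 + 4*l - 6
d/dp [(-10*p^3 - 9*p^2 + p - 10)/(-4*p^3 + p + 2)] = 3*(-12*p^4 - 4*p^3 - 63*p^2 - 12*p + 4)/(16*p^6 - 8*p^4 - 16*p^3 + p^2 + 4*p + 4)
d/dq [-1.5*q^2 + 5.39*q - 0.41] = 5.39 - 3.0*q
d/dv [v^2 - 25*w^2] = 2*v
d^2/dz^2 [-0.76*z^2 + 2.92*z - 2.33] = -1.52000000000000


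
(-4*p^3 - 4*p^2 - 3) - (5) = -4*p^3 - 4*p^2 - 8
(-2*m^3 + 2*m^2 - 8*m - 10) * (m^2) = -2*m^5 + 2*m^4 - 8*m^3 - 10*m^2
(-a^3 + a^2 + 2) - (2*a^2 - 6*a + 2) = -a^3 - a^2 + 6*a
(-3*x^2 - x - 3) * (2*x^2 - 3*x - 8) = -6*x^4 + 7*x^3 + 21*x^2 + 17*x + 24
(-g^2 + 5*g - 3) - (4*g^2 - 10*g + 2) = -5*g^2 + 15*g - 5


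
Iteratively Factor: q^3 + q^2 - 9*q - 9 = (q + 3)*(q^2 - 2*q - 3) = (q - 3)*(q + 3)*(q + 1)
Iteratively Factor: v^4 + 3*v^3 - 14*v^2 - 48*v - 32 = (v + 2)*(v^3 + v^2 - 16*v - 16) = (v + 2)*(v + 4)*(v^2 - 3*v - 4) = (v - 4)*(v + 2)*(v + 4)*(v + 1)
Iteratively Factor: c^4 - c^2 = (c - 1)*(c^3 + c^2) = c*(c - 1)*(c^2 + c) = c*(c - 1)*(c + 1)*(c)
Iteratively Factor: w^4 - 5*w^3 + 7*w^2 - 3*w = (w - 1)*(w^3 - 4*w^2 + 3*w) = (w - 3)*(w - 1)*(w^2 - w) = w*(w - 3)*(w - 1)*(w - 1)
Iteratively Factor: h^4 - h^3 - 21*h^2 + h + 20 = (h + 4)*(h^3 - 5*h^2 - h + 5) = (h - 5)*(h + 4)*(h^2 - 1) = (h - 5)*(h - 1)*(h + 4)*(h + 1)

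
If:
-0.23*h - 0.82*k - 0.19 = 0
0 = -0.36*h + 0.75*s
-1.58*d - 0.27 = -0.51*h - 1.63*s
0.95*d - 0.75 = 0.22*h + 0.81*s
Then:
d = 4.26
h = 5.42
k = -1.75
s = 2.60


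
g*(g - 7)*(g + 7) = g^3 - 49*g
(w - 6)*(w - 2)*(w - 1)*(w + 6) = w^4 - 3*w^3 - 34*w^2 + 108*w - 72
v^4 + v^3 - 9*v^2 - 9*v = v*(v - 3)*(v + 1)*(v + 3)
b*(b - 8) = b^2 - 8*b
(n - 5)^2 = n^2 - 10*n + 25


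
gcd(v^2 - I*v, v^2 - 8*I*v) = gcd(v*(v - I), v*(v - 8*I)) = v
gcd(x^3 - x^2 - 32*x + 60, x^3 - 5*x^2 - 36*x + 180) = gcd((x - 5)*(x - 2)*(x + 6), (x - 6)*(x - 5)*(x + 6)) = x^2 + x - 30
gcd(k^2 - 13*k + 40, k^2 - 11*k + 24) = k - 8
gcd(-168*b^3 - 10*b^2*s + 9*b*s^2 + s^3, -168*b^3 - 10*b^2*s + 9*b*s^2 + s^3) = -168*b^3 - 10*b^2*s + 9*b*s^2 + s^3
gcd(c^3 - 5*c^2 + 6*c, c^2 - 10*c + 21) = c - 3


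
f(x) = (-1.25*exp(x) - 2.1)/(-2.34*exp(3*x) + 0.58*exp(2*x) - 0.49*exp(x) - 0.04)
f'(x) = (-1.25*exp(x) - 2.1)*(7.02*exp(3*x) - 1.16*exp(2*x) + 0.49*exp(x))/(-2.34*exp(3*x) + 0.58*exp(2*x) - 0.49*exp(x) - 0.04)^2 - 1.25*exp(x)/(-2.34*exp(3*x) + 0.58*exp(2*x) - 0.49*exp(x) - 0.04) = (-5.85*exp(3*x) - 14.017*exp(2*x) + 2.436*exp(x) - 0.979)*exp(x)/(5.4756*exp(6*x) - 2.7144*exp(5*x) + 2.6296*exp(4*x) - 0.3812*exp(3*x) + 0.1937*exp(2*x) + 0.0392*exp(x) + 0.0016)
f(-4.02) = 43.65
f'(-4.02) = -7.14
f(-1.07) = 10.79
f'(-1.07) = -12.68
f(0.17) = 0.97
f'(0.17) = -2.38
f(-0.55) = 4.87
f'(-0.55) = -9.23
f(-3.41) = 38.48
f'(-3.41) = -9.75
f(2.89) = 0.00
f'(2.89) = -0.00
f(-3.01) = 34.30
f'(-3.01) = -11.09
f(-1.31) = 13.85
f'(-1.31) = -12.70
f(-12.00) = 52.50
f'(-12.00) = 0.00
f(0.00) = 1.46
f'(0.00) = -3.51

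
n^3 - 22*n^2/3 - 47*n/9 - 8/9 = (n - 8)*(n + 1/3)^2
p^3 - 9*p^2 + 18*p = p*(p - 6)*(p - 3)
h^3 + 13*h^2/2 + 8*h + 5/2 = (h + 1/2)*(h + 1)*(h + 5)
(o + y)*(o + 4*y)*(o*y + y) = o^3*y + 5*o^2*y^2 + o^2*y + 4*o*y^3 + 5*o*y^2 + 4*y^3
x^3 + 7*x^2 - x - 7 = (x - 1)*(x + 1)*(x + 7)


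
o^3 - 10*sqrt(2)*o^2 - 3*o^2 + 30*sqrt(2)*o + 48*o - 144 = (o - 3)*(o - 6*sqrt(2))*(o - 4*sqrt(2))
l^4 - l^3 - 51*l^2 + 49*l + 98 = (l - 7)*(l - 2)*(l + 1)*(l + 7)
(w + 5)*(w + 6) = w^2 + 11*w + 30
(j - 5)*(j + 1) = j^2 - 4*j - 5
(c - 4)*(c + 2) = c^2 - 2*c - 8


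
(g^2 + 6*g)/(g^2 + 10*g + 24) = g/(g + 4)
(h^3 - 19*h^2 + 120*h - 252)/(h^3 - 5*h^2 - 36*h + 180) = (h^2 - 13*h + 42)/(h^2 + h - 30)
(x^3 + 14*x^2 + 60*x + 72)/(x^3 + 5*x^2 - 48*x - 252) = (x + 2)/(x - 7)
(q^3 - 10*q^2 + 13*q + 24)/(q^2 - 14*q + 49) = (q^3 - 10*q^2 + 13*q + 24)/(q^2 - 14*q + 49)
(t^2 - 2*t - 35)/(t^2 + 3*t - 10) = (t - 7)/(t - 2)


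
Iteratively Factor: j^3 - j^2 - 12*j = (j)*(j^2 - j - 12) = j*(j - 4)*(j + 3)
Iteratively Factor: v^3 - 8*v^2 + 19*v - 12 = (v - 1)*(v^2 - 7*v + 12) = (v - 3)*(v - 1)*(v - 4)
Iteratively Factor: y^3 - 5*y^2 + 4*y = (y - 1)*(y^2 - 4*y) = y*(y - 1)*(y - 4)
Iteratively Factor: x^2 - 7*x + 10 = (x - 5)*(x - 2)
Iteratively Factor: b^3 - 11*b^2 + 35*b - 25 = (b - 5)*(b^2 - 6*b + 5) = (b - 5)*(b - 1)*(b - 5)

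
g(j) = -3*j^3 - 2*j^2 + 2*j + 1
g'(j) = -9*j^2 - 4*j + 2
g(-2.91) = 52.17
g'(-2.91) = -62.57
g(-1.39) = 2.41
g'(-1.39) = -9.83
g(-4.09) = 164.62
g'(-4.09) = -132.19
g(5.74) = -620.77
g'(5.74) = -317.49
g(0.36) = 1.32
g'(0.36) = -0.61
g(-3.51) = 99.07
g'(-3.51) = -94.84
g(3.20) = -111.38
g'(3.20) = -102.96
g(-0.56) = -0.22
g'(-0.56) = 1.42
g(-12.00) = 4873.00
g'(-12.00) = -1246.00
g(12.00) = -5447.00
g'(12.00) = -1342.00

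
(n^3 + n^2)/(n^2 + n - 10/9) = 9*n^2*(n + 1)/(9*n^2 + 9*n - 10)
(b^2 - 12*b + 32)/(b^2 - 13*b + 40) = (b - 4)/(b - 5)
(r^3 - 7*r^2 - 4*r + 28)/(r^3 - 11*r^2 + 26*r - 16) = (r^2 - 5*r - 14)/(r^2 - 9*r + 8)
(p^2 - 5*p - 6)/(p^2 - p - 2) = (p - 6)/(p - 2)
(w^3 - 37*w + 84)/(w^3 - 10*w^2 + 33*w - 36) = (w + 7)/(w - 3)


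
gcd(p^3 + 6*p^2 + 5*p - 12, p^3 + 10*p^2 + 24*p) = p + 4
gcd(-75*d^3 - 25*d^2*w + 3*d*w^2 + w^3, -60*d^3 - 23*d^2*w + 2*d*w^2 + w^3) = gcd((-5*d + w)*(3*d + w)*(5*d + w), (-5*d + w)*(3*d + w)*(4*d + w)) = -15*d^2 - 2*d*w + w^2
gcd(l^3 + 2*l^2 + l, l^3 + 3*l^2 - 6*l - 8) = l + 1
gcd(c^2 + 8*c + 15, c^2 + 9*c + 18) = c + 3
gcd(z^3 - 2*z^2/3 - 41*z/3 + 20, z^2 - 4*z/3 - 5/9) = z - 5/3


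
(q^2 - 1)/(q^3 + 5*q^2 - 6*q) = (q + 1)/(q*(q + 6))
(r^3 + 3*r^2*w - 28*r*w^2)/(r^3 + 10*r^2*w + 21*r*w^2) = (r - 4*w)/(r + 3*w)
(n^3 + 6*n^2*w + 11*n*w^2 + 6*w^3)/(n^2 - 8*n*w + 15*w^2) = (n^3 + 6*n^2*w + 11*n*w^2 + 6*w^3)/(n^2 - 8*n*w + 15*w^2)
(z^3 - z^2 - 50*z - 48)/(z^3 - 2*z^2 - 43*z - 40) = (z + 6)/(z + 5)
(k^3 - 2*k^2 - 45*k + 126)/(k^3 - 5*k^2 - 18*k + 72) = (k + 7)/(k + 4)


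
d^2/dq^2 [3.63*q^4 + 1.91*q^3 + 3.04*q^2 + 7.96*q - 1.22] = 43.56*q^2 + 11.46*q + 6.08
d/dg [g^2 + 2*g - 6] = 2*g + 2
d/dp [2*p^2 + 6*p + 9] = 4*p + 6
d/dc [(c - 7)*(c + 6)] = 2*c - 1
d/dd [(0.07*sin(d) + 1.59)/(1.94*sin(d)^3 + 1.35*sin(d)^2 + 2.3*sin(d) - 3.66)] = (-4.4967*sin(d) + 0.0679*sin(3*d) + 4.67415*cos(2*d) - 8.58735)*cos(d)/(1.94*sin(d)^3 + 1.35*sin(d)^2 + 2.3*sin(d) - 3.66)^2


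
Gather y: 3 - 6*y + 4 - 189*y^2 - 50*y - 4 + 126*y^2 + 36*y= -63*y^2 - 20*y + 3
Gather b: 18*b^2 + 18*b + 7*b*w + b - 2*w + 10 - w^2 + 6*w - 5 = 18*b^2 + b*(7*w + 19) - w^2 + 4*w + 5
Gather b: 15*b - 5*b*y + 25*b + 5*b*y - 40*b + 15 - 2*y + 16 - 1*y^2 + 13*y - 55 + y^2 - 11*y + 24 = 0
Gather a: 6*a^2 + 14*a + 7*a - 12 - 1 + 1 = 6*a^2 + 21*a - 12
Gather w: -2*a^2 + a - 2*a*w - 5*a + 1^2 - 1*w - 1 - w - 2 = -2*a^2 - 4*a + w*(-2*a - 2) - 2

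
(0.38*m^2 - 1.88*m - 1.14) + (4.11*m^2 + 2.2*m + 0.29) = 4.49*m^2 + 0.32*m - 0.85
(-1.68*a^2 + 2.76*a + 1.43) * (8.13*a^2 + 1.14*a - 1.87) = -13.6584*a^4 + 20.5236*a^3 + 17.9139*a^2 - 3.531*a - 2.6741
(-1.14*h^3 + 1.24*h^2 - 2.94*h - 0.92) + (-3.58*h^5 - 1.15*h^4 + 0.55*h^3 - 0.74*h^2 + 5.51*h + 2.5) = -3.58*h^5 - 1.15*h^4 - 0.59*h^3 + 0.5*h^2 + 2.57*h + 1.58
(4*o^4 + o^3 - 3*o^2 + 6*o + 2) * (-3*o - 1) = -12*o^5 - 7*o^4 + 8*o^3 - 15*o^2 - 12*o - 2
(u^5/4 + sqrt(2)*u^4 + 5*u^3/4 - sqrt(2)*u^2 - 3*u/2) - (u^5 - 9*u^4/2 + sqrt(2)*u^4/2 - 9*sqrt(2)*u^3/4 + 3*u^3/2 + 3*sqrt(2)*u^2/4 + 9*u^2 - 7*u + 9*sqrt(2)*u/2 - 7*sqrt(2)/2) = -3*u^5/4 + sqrt(2)*u^4/2 + 9*u^4/2 - u^3/4 + 9*sqrt(2)*u^3/4 - 9*u^2 - 7*sqrt(2)*u^2/4 - 9*sqrt(2)*u/2 + 11*u/2 + 7*sqrt(2)/2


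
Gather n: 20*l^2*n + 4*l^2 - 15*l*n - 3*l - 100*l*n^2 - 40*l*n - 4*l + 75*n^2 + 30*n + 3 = 4*l^2 - 7*l + n^2*(75 - 100*l) + n*(20*l^2 - 55*l + 30) + 3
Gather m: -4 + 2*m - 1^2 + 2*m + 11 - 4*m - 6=0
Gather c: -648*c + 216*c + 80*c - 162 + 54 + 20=-352*c - 88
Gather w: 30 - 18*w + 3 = 33 - 18*w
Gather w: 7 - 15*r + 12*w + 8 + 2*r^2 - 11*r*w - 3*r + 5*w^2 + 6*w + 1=2*r^2 - 18*r + 5*w^2 + w*(18 - 11*r) + 16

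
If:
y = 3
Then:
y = 3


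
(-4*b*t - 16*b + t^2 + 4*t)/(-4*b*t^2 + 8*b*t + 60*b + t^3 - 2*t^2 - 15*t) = (t + 4)/(t^2 - 2*t - 15)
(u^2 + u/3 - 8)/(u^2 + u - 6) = (u - 8/3)/(u - 2)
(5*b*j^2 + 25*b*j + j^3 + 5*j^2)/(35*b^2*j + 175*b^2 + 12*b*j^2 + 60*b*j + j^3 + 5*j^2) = j/(7*b + j)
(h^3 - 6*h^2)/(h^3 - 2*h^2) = (h - 6)/(h - 2)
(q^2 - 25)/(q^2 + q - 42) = (q^2 - 25)/(q^2 + q - 42)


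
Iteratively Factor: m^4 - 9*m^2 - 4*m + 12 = (m + 2)*(m^3 - 2*m^2 - 5*m + 6) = (m - 3)*(m + 2)*(m^2 + m - 2) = (m - 3)*(m - 1)*(m + 2)*(m + 2)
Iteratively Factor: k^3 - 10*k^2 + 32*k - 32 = (k - 4)*(k^2 - 6*k + 8) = (k - 4)*(k - 2)*(k - 4)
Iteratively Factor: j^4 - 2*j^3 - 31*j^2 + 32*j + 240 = (j + 3)*(j^3 - 5*j^2 - 16*j + 80) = (j - 4)*(j + 3)*(j^2 - j - 20) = (j - 5)*(j - 4)*(j + 3)*(j + 4)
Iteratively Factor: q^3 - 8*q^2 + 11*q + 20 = (q - 4)*(q^2 - 4*q - 5) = (q - 4)*(q + 1)*(q - 5)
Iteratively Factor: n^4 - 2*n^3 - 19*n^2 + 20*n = (n - 1)*(n^3 - n^2 - 20*n) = n*(n - 1)*(n^2 - n - 20) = n*(n - 5)*(n - 1)*(n + 4)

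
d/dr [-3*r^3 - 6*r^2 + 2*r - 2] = -9*r^2 - 12*r + 2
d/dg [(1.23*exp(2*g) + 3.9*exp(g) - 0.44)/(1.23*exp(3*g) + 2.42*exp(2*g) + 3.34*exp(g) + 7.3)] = (-1.5129*exp(4*g) - 9.594*exp(3*g) - 3.7062*exp(2*g) + 20.0876*exp(g) + 29.9396)*exp(g)/(1.5129*exp(6*g) + 5.9532*exp(5*g) + 14.0728*exp(4*g) + 34.1236*exp(3*g) + 46.4876*exp(2*g) + 48.764*exp(g) + 53.29)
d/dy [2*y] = 2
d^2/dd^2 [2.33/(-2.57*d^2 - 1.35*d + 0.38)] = (30.778834*d^2 + 16.16787*d - 2.33*(5.14*d + 1.35)*(10.28*d + 2.7) - 4.550956)/(2.57*d^2 + 1.35*d - 0.38)^3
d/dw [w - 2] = 1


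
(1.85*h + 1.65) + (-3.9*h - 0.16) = 1.49 - 2.05*h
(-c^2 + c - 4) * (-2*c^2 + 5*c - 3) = 2*c^4 - 7*c^3 + 16*c^2 - 23*c + 12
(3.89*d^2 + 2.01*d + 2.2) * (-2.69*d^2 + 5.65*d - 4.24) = -10.4641*d^4 + 16.5716*d^3 - 11.0551*d^2 + 3.9076*d - 9.328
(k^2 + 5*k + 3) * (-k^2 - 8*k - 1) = -k^4 - 13*k^3 - 44*k^2 - 29*k - 3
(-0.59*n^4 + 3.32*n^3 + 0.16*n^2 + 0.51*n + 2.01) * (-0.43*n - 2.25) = 0.2537*n^5 - 0.1001*n^4 - 7.5388*n^3 - 0.5793*n^2 - 2.0118*n - 4.5225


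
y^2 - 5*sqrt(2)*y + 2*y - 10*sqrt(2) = (y + 2)*(y - 5*sqrt(2))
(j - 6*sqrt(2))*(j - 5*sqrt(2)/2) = j^2 - 17*sqrt(2)*j/2 + 30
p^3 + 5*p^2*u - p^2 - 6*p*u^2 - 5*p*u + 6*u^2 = (p - 1)*(p - u)*(p + 6*u)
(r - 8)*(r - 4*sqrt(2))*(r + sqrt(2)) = r^3 - 8*r^2 - 3*sqrt(2)*r^2 - 8*r + 24*sqrt(2)*r + 64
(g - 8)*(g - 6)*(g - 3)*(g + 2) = g^4 - 15*g^3 + 56*g^2 + 36*g - 288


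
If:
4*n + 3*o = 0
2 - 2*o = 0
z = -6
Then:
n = -3/4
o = 1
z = -6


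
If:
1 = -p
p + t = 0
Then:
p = -1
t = 1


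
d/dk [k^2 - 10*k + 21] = 2*k - 10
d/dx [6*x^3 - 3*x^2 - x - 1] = 18*x^2 - 6*x - 1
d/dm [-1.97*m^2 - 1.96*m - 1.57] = -3.94*m - 1.96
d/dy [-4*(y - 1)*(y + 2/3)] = 4/3 - 8*y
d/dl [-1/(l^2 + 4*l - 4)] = 2*(l + 2)/(l^2 + 4*l - 4)^2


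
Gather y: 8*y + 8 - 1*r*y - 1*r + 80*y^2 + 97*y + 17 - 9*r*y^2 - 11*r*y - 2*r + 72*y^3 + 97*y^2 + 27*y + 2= -3*r + 72*y^3 + y^2*(177 - 9*r) + y*(132 - 12*r) + 27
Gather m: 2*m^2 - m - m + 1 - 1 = 2*m^2 - 2*m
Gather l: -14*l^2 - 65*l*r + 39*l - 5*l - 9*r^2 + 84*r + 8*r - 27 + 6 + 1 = -14*l^2 + l*(34 - 65*r) - 9*r^2 + 92*r - 20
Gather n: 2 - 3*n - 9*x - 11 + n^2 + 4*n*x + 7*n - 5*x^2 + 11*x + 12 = n^2 + n*(4*x + 4) - 5*x^2 + 2*x + 3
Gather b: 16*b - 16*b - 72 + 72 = 0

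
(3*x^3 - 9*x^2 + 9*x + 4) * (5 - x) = -3*x^4 + 24*x^3 - 54*x^2 + 41*x + 20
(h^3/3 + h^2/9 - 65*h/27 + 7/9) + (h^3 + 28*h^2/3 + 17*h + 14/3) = 4*h^3/3 + 85*h^2/9 + 394*h/27 + 49/9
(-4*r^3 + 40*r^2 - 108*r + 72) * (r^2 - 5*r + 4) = -4*r^5 + 60*r^4 - 324*r^3 + 772*r^2 - 792*r + 288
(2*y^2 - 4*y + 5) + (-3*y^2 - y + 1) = -y^2 - 5*y + 6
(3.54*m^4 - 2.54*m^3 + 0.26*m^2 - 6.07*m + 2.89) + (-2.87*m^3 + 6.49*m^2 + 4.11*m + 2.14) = 3.54*m^4 - 5.41*m^3 + 6.75*m^2 - 1.96*m + 5.03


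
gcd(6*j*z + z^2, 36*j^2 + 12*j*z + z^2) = 6*j + z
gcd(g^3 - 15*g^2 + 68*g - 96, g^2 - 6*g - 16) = g - 8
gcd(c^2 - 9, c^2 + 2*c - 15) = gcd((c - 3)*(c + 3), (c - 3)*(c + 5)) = c - 3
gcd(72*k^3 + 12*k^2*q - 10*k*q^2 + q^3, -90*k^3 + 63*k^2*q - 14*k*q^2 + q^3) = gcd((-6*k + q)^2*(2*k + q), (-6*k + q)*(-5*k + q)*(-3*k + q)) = -6*k + q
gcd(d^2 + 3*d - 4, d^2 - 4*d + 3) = d - 1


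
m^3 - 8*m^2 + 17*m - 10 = (m - 5)*(m - 2)*(m - 1)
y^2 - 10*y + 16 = (y - 8)*(y - 2)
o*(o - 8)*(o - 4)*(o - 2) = o^4 - 14*o^3 + 56*o^2 - 64*o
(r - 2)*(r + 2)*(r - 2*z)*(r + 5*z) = r^4 + 3*r^3*z - 10*r^2*z^2 - 4*r^2 - 12*r*z + 40*z^2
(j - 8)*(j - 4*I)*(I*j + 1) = I*j^3 + 5*j^2 - 8*I*j^2 - 40*j - 4*I*j + 32*I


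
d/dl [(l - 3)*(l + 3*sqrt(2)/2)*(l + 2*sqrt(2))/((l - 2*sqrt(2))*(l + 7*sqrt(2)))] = (l^4 + 10*sqrt(2)*l^3 - 55*l^2 - 9*sqrt(2)*l^2/2 - 196*sqrt(2)*l + 204*l - 168 + 384*sqrt(2))/(l^4 + 10*sqrt(2)*l^3 - 6*l^2 - 280*sqrt(2)*l + 784)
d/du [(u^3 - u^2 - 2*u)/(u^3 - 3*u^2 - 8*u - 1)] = (-2*u^4 - 12*u^3 - u^2 + 2*u + 2)/(u^6 - 6*u^5 - 7*u^4 + 46*u^3 + 70*u^2 + 16*u + 1)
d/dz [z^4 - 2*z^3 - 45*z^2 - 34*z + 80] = 4*z^3 - 6*z^2 - 90*z - 34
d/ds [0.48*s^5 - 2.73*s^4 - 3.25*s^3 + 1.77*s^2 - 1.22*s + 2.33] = 2.4*s^4 - 10.92*s^3 - 9.75*s^2 + 3.54*s - 1.22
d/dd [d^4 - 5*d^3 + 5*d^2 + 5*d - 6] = 4*d^3 - 15*d^2 + 10*d + 5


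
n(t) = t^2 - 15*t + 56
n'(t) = 2*t - 15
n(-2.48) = 99.35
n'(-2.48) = -19.96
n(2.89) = 21.00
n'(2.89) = -9.22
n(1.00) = 42.00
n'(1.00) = -13.00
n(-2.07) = 91.33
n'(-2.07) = -19.14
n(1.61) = 34.44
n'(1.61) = -11.78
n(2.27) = 27.10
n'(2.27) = -10.46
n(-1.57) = 82.01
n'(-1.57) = -18.14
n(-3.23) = 114.88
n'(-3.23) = -21.46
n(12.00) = 20.00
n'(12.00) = 9.00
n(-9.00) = 272.00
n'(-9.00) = -33.00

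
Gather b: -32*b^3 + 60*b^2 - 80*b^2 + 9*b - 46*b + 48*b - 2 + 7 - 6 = -32*b^3 - 20*b^2 + 11*b - 1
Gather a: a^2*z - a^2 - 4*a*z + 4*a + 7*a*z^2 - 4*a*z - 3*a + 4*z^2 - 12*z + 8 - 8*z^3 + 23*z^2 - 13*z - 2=a^2*(z - 1) + a*(7*z^2 - 8*z + 1) - 8*z^3 + 27*z^2 - 25*z + 6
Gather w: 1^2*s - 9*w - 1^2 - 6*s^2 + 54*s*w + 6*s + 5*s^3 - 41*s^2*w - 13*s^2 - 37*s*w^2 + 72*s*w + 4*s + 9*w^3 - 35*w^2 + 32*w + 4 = 5*s^3 - 19*s^2 + 11*s + 9*w^3 + w^2*(-37*s - 35) + w*(-41*s^2 + 126*s + 23) + 3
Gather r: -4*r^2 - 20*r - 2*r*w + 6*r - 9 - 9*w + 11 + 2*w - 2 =-4*r^2 + r*(-2*w - 14) - 7*w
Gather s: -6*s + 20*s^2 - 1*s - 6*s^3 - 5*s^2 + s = -6*s^3 + 15*s^2 - 6*s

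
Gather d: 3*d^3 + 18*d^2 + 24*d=3*d^3 + 18*d^2 + 24*d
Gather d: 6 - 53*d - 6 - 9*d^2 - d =-9*d^2 - 54*d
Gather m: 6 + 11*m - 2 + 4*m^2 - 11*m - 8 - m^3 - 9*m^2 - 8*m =-m^3 - 5*m^2 - 8*m - 4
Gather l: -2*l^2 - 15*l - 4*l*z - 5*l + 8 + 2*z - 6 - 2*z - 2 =-2*l^2 + l*(-4*z - 20)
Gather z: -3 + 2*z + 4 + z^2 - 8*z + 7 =z^2 - 6*z + 8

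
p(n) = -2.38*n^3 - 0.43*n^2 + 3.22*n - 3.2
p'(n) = -7.14*n^2 - 0.86*n + 3.22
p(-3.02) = 48.71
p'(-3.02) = -59.30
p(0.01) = -3.17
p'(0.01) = 3.21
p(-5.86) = 442.09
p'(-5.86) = -236.93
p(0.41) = -2.12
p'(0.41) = 1.67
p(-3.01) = 48.12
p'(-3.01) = -58.88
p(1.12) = -3.48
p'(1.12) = -6.70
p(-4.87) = 245.81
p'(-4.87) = -161.93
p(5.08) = -309.95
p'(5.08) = -185.41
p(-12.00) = 4008.88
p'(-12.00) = -1014.62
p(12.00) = -4139.12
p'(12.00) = -1035.26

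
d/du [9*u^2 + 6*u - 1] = 18*u + 6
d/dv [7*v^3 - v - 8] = 21*v^2 - 1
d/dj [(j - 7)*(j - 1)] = 2*j - 8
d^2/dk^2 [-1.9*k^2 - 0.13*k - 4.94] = -3.80000000000000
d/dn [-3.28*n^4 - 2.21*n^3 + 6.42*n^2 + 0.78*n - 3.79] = -13.12*n^3 - 6.63*n^2 + 12.84*n + 0.78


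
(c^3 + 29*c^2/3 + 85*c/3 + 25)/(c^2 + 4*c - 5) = (c^2 + 14*c/3 + 5)/(c - 1)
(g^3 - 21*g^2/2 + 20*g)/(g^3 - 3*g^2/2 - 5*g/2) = (g - 8)/(g + 1)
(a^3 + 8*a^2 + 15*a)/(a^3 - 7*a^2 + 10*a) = (a^2 + 8*a + 15)/(a^2 - 7*a + 10)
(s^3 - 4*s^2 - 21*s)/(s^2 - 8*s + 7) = s*(s + 3)/(s - 1)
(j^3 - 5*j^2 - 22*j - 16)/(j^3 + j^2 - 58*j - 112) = (j + 1)/(j + 7)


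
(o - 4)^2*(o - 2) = o^3 - 10*o^2 + 32*o - 32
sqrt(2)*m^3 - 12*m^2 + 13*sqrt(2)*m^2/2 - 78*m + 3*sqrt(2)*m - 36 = (m + 6)*(m - 6*sqrt(2))*(sqrt(2)*m + sqrt(2)/2)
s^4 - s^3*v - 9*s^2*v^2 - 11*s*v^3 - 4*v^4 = (s - 4*v)*(s + v)^3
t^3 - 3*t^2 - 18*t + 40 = (t - 5)*(t - 2)*(t + 4)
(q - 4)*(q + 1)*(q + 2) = q^3 - q^2 - 10*q - 8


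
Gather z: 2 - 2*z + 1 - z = 3 - 3*z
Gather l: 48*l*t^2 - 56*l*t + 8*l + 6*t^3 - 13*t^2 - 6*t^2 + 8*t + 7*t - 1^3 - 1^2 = l*(48*t^2 - 56*t + 8) + 6*t^3 - 19*t^2 + 15*t - 2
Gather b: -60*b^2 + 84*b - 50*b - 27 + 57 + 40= -60*b^2 + 34*b + 70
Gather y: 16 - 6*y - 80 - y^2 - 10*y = -y^2 - 16*y - 64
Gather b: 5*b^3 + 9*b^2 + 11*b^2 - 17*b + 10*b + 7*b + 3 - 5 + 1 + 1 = 5*b^3 + 20*b^2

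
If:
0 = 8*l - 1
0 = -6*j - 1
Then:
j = -1/6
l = 1/8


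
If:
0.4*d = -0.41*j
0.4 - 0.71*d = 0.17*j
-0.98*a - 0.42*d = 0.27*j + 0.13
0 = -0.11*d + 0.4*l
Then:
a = -0.25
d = 0.74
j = -0.72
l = 0.20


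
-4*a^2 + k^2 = (-2*a + k)*(2*a + k)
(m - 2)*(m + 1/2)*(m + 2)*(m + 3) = m^4 + 7*m^3/2 - 5*m^2/2 - 14*m - 6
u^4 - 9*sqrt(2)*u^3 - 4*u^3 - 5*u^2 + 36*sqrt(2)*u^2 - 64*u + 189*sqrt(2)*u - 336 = (u - 7)*(u + 3)*(u - 8*sqrt(2))*(u - sqrt(2))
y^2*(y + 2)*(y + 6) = y^4 + 8*y^3 + 12*y^2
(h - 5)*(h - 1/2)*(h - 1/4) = h^3 - 23*h^2/4 + 31*h/8 - 5/8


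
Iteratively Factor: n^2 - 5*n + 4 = (n - 1)*(n - 4)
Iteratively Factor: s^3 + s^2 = (s)*(s^2 + s) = s*(s + 1)*(s)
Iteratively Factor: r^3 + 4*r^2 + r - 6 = (r + 2)*(r^2 + 2*r - 3) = (r + 2)*(r + 3)*(r - 1)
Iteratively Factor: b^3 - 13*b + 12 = (b - 3)*(b^2 + 3*b - 4) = (b - 3)*(b - 1)*(b + 4)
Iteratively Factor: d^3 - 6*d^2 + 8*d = (d - 4)*(d^2 - 2*d) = (d - 4)*(d - 2)*(d)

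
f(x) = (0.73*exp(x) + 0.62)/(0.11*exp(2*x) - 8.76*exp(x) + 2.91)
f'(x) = (0.73*exp(x) + 0.62)*(-0.22*exp(2*x) + 8.76*exp(x))/(0.11*exp(2*x) - 8.76*exp(x) + 2.91)^2 + 0.73*exp(x)/(0.11*exp(2*x) - 8.76*exp(x) + 2.91)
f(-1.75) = 0.54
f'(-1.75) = 0.68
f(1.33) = -0.12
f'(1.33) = 0.03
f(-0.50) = -0.45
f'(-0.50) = 0.81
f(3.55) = -0.15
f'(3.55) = -0.12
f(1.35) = -0.12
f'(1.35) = 0.03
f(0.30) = -0.18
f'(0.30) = 0.13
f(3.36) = -0.14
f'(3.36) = -0.07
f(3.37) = -0.14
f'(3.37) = -0.07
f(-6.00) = 0.22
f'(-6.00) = 0.00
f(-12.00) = 0.21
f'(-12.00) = 0.00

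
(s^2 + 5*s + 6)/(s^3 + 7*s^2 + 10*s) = (s + 3)/(s*(s + 5))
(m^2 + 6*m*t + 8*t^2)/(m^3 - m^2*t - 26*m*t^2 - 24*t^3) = (-m - 2*t)/(-m^2 + 5*m*t + 6*t^2)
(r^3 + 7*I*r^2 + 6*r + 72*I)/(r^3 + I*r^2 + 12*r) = (r + 6*I)/r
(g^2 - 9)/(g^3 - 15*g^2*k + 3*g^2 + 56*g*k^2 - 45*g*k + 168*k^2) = (g - 3)/(g^2 - 15*g*k + 56*k^2)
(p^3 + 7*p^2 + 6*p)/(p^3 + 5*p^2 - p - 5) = p*(p + 6)/(p^2 + 4*p - 5)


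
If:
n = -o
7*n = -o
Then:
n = 0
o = 0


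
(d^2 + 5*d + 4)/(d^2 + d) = (d + 4)/d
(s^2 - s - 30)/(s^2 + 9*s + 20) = (s - 6)/(s + 4)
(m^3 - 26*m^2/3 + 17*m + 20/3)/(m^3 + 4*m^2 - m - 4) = (m^3 - 26*m^2/3 + 17*m + 20/3)/(m^3 + 4*m^2 - m - 4)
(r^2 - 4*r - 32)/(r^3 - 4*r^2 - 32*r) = 1/r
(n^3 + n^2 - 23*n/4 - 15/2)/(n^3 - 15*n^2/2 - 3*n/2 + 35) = (n + 3/2)/(n - 7)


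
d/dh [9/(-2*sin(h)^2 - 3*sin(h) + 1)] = 9*(4*sin(h) + 3)*cos(h)/(3*sin(h) - cos(2*h))^2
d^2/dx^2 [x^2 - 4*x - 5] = 2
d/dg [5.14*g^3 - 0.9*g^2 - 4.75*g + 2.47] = 15.42*g^2 - 1.8*g - 4.75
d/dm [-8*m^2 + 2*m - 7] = 2 - 16*m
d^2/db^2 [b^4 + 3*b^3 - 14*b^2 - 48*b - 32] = 12*b^2 + 18*b - 28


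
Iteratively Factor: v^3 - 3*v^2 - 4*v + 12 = (v - 3)*(v^2 - 4) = (v - 3)*(v + 2)*(v - 2)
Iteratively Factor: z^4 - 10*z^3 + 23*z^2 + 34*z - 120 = (z - 4)*(z^3 - 6*z^2 - z + 30) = (z - 4)*(z + 2)*(z^2 - 8*z + 15) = (z - 5)*(z - 4)*(z + 2)*(z - 3)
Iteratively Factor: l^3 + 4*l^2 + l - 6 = (l + 2)*(l^2 + 2*l - 3) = (l - 1)*(l + 2)*(l + 3)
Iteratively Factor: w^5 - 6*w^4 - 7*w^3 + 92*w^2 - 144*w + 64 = (w - 1)*(w^4 - 5*w^3 - 12*w^2 + 80*w - 64) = (w - 4)*(w - 1)*(w^3 - w^2 - 16*w + 16) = (w - 4)^2*(w - 1)*(w^2 + 3*w - 4) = (w - 4)^2*(w - 1)*(w + 4)*(w - 1)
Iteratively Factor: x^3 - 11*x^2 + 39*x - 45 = (x - 3)*(x^2 - 8*x + 15) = (x - 3)^2*(x - 5)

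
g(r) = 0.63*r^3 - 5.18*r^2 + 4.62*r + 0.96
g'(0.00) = 4.62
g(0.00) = 0.96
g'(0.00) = 4.62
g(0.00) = 0.96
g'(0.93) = -3.38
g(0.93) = 1.28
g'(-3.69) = 68.58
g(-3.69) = -118.27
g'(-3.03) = 53.36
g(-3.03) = -78.12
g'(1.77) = -7.80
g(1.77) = -3.60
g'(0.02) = 4.41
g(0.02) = 1.05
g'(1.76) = -7.76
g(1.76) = -3.52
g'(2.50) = -9.47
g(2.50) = -10.02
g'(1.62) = -7.20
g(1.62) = -2.47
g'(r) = 1.89*r^2 - 10.36*r + 4.62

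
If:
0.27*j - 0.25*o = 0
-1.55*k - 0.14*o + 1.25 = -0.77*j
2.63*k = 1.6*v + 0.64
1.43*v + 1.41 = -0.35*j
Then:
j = -2.12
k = -0.04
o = -2.29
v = -0.47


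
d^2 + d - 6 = (d - 2)*(d + 3)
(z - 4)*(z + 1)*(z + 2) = z^3 - z^2 - 10*z - 8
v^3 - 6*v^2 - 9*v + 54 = (v - 6)*(v - 3)*(v + 3)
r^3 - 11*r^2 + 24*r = r*(r - 8)*(r - 3)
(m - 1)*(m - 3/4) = m^2 - 7*m/4 + 3/4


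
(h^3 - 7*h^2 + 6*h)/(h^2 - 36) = h*(h - 1)/(h + 6)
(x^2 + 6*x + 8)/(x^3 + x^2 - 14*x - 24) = (x + 4)/(x^2 - x - 12)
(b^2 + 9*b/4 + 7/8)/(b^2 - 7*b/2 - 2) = (b + 7/4)/(b - 4)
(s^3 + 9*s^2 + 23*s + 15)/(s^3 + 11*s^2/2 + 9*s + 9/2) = 2*(s + 5)/(2*s + 3)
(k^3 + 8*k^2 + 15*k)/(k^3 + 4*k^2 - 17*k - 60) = k/(k - 4)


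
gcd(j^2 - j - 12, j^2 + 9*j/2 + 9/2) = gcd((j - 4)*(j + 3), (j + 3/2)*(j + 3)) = j + 3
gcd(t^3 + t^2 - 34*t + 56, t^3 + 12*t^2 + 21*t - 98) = t^2 + 5*t - 14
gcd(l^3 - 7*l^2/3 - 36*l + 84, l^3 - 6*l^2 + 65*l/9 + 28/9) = l - 7/3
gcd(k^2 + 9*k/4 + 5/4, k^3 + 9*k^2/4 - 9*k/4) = 1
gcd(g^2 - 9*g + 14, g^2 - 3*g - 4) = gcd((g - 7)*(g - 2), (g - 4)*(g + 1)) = 1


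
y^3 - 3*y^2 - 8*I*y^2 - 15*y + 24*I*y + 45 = (y - 3)*(y - 5*I)*(y - 3*I)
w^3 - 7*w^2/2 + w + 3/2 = (w - 3)*(w - 1)*(w + 1/2)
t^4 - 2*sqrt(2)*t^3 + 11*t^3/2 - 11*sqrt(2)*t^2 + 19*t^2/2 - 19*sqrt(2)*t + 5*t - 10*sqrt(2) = (t + 1)*(t + 2)*(t + 5/2)*(t - 2*sqrt(2))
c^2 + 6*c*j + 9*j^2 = (c + 3*j)^2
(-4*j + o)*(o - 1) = -4*j*o + 4*j + o^2 - o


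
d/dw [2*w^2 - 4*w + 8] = 4*w - 4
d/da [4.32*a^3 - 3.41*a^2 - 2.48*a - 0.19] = 12.96*a^2 - 6.82*a - 2.48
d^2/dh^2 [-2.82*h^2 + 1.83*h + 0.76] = -5.64000000000000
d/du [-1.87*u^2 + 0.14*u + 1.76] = 0.14 - 3.74*u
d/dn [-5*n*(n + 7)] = -10*n - 35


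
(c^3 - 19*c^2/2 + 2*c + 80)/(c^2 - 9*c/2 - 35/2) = (c^2 - 12*c + 32)/(c - 7)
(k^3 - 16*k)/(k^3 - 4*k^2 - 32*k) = (k - 4)/(k - 8)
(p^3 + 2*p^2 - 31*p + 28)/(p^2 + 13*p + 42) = (p^2 - 5*p + 4)/(p + 6)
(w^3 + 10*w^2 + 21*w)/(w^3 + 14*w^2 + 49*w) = (w + 3)/(w + 7)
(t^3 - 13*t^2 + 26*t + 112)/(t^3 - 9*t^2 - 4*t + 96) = (t^2 - 5*t - 14)/(t^2 - t - 12)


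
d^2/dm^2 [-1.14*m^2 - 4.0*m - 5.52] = -2.28000000000000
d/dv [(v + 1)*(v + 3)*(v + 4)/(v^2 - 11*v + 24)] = (v^4 - 22*v^3 - 35*v^2 + 360*v + 588)/(v^4 - 22*v^3 + 169*v^2 - 528*v + 576)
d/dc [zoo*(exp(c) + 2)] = zoo*exp(c)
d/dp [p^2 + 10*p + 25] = 2*p + 10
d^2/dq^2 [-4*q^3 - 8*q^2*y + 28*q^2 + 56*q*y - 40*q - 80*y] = -24*q - 16*y + 56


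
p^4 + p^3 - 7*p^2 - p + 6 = (p - 2)*(p - 1)*(p + 1)*(p + 3)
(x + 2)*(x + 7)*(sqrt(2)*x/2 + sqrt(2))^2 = x^4/2 + 13*x^3/2 + 27*x^2 + 46*x + 28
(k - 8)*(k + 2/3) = k^2 - 22*k/3 - 16/3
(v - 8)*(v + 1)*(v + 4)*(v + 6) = v^4 + 3*v^3 - 54*v^2 - 248*v - 192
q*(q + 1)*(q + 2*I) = q^3 + q^2 + 2*I*q^2 + 2*I*q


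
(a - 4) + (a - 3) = 2*a - 7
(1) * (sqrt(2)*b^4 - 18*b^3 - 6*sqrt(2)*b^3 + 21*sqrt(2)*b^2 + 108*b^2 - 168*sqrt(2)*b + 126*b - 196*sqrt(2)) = sqrt(2)*b^4 - 18*b^3 - 6*sqrt(2)*b^3 + 21*sqrt(2)*b^2 + 108*b^2 - 168*sqrt(2)*b + 126*b - 196*sqrt(2)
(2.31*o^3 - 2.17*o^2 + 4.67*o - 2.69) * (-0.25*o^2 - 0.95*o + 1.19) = -0.5775*o^5 - 1.652*o^4 + 3.6429*o^3 - 6.3463*o^2 + 8.1128*o - 3.2011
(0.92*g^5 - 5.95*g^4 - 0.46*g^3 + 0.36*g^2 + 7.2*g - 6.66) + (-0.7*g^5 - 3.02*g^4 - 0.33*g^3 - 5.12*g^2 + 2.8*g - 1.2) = 0.22*g^5 - 8.97*g^4 - 0.79*g^3 - 4.76*g^2 + 10.0*g - 7.86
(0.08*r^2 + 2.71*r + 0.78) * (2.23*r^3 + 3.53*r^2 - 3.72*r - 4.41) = 0.1784*r^5 + 6.3257*r^4 + 11.0081*r^3 - 7.6806*r^2 - 14.8527*r - 3.4398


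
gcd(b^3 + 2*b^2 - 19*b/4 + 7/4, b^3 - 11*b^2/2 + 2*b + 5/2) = b - 1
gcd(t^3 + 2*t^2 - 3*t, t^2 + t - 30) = 1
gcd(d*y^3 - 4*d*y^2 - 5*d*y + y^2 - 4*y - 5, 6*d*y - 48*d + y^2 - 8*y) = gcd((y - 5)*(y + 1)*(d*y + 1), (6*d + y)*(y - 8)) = 1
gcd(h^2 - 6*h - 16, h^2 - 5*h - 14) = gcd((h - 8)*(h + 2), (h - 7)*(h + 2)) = h + 2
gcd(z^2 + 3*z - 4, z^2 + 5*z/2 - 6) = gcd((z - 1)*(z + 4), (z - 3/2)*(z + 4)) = z + 4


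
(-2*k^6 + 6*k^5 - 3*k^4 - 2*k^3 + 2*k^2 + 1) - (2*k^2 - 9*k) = -2*k^6 + 6*k^5 - 3*k^4 - 2*k^3 + 9*k + 1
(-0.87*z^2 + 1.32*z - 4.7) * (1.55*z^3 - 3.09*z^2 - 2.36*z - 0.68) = -1.3485*z^5 + 4.7343*z^4 - 9.3106*z^3 + 11.9994*z^2 + 10.1944*z + 3.196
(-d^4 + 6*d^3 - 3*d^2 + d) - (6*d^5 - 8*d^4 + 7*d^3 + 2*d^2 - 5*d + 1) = -6*d^5 + 7*d^4 - d^3 - 5*d^2 + 6*d - 1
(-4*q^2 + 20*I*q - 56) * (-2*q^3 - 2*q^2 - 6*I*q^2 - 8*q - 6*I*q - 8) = 8*q^5 + 8*q^4 - 16*I*q^4 + 264*q^3 - 16*I*q^3 + 264*q^2 + 176*I*q^2 + 448*q + 176*I*q + 448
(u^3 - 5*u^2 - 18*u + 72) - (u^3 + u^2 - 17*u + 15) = -6*u^2 - u + 57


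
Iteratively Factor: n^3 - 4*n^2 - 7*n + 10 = (n - 5)*(n^2 + n - 2) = (n - 5)*(n + 2)*(n - 1)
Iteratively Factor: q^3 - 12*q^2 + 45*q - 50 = (q - 5)*(q^2 - 7*q + 10) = (q - 5)*(q - 2)*(q - 5)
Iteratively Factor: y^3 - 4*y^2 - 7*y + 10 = (y - 1)*(y^2 - 3*y - 10) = (y - 1)*(y + 2)*(y - 5)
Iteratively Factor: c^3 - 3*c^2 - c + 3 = (c - 1)*(c^2 - 2*c - 3) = (c - 1)*(c + 1)*(c - 3)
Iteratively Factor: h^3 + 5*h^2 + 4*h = (h + 1)*(h^2 + 4*h) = h*(h + 1)*(h + 4)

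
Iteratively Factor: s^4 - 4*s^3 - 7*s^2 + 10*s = (s - 5)*(s^3 + s^2 - 2*s) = s*(s - 5)*(s^2 + s - 2) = s*(s - 5)*(s + 2)*(s - 1)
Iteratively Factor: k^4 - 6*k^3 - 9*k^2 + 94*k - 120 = (k - 3)*(k^3 - 3*k^2 - 18*k + 40) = (k - 3)*(k - 2)*(k^2 - k - 20) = (k - 3)*(k - 2)*(k + 4)*(k - 5)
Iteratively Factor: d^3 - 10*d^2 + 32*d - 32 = (d - 4)*(d^2 - 6*d + 8) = (d - 4)^2*(d - 2)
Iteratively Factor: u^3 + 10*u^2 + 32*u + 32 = (u + 4)*(u^2 + 6*u + 8) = (u + 4)^2*(u + 2)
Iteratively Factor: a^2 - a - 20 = (a - 5)*(a + 4)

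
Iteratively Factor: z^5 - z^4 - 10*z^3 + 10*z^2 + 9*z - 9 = (z - 1)*(z^4 - 10*z^2 + 9) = (z - 1)^2*(z^3 + z^2 - 9*z - 9) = (z - 1)^2*(z + 1)*(z^2 - 9) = (z - 3)*(z - 1)^2*(z + 1)*(z + 3)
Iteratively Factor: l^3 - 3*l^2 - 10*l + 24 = (l - 4)*(l^2 + l - 6) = (l - 4)*(l + 3)*(l - 2)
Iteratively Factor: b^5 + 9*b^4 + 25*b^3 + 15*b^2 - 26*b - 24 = (b + 2)*(b^4 + 7*b^3 + 11*b^2 - 7*b - 12) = (b + 1)*(b + 2)*(b^3 + 6*b^2 + 5*b - 12) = (b + 1)*(b + 2)*(b + 3)*(b^2 + 3*b - 4) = (b - 1)*(b + 1)*(b + 2)*(b + 3)*(b + 4)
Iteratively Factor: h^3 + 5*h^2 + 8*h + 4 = (h + 1)*(h^2 + 4*h + 4) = (h + 1)*(h + 2)*(h + 2)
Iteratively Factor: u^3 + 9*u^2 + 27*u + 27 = (u + 3)*(u^2 + 6*u + 9) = (u + 3)^2*(u + 3)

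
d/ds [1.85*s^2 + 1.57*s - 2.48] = 3.7*s + 1.57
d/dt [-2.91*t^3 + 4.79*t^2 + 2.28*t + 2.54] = -8.73*t^2 + 9.58*t + 2.28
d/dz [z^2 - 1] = 2*z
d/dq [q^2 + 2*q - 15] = 2*q + 2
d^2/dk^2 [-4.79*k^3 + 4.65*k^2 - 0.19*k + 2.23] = 9.3 - 28.74*k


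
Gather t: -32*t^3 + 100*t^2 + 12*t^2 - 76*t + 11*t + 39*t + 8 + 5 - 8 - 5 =-32*t^3 + 112*t^2 - 26*t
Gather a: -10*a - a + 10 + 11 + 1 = 22 - 11*a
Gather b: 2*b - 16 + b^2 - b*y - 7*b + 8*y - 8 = b^2 + b*(-y - 5) + 8*y - 24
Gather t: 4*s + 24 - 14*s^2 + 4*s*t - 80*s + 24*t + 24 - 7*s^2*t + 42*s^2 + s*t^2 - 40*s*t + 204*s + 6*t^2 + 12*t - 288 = 28*s^2 + 128*s + t^2*(s + 6) + t*(-7*s^2 - 36*s + 36) - 240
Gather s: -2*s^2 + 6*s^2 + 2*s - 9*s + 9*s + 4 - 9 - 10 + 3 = 4*s^2 + 2*s - 12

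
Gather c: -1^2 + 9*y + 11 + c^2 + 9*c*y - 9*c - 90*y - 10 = c^2 + c*(9*y - 9) - 81*y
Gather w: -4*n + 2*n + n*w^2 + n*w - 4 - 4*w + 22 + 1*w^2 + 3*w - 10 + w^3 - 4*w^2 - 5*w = -2*n + w^3 + w^2*(n - 3) + w*(n - 6) + 8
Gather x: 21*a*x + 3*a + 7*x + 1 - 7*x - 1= 21*a*x + 3*a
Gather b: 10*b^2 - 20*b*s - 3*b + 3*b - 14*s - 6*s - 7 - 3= 10*b^2 - 20*b*s - 20*s - 10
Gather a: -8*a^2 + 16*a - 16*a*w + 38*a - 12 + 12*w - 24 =-8*a^2 + a*(54 - 16*w) + 12*w - 36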